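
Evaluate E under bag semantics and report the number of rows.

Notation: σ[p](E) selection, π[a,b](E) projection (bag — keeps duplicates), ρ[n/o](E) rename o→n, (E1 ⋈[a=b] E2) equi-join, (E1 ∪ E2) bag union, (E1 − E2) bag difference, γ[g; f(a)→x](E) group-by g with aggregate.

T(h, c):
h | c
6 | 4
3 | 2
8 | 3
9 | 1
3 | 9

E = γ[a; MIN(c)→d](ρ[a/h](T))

Row counts bottom-up:
  T → 5
  ρ[a/h](T) → 5
  γ[a; MIN(c)→d](ρ[a/h](T)) → 4

|E| = 4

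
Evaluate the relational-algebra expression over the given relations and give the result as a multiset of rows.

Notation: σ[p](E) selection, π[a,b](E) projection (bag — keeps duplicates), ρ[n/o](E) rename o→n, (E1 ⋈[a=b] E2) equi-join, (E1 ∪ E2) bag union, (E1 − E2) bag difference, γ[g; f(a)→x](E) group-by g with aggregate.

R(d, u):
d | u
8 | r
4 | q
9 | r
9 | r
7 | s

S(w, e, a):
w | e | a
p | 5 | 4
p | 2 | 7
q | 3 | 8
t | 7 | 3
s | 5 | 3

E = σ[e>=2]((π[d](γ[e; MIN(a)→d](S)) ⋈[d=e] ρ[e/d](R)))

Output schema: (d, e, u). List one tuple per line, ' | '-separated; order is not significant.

Per-node cardinality:
  S → 5
  γ[e; MIN(a)→d](S) → 4
  π[d](γ[e; MIN(a)→d](S)) → 4
  R → 5
  ρ[e/d](R) → 5
  (π[d](γ[e; MIN(a)→d](S)) ⋈[d=e] ρ[e/d](R)) → 2
  σ[e>=2]((π[d](γ[e; MIN(a)→d](S)) ⋈[d=e] ρ[e/d](R))) → 2

== RESULT ==
d | e | u
7 | 7 | s
8 | 8 | r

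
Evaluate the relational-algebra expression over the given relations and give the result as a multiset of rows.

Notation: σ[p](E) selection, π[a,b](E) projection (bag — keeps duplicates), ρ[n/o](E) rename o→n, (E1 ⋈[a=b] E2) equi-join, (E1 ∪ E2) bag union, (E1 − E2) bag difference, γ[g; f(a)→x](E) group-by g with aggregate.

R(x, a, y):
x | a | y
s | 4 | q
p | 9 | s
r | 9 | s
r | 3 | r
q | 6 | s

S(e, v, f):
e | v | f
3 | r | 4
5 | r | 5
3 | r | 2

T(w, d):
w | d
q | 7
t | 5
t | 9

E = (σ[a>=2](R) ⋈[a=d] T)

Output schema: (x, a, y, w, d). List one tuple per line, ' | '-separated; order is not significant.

Subexpression sizes:
  R → 5
  σ[a>=2](R) → 5
  T → 3
  (σ[a>=2](R) ⋈[a=d] T) → 2

== RESULT ==
x | a | y | w | d
p | 9 | s | t | 9
r | 9 | s | t | 9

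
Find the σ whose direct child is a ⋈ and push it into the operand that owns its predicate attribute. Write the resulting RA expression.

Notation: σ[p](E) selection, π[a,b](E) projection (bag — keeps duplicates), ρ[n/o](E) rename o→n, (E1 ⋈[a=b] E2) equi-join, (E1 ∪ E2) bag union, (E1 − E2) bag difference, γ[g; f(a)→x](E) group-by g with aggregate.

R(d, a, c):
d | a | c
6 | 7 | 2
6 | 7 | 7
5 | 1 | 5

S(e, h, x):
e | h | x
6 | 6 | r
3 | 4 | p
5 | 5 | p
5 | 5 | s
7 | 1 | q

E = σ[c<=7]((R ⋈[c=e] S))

σ filters on c, owned by the left side.
E' = (σ[c<=7](R) ⋈[c=e] S)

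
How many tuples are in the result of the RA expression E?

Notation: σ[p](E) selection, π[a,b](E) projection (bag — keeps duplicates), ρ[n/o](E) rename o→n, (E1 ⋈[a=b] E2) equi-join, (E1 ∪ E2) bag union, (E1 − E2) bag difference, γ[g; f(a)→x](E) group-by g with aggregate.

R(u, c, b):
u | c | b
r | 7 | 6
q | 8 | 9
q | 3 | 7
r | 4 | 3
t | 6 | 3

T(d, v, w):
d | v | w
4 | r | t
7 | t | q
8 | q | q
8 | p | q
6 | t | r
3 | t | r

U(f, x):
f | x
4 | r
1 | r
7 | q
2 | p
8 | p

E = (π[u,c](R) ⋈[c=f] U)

Row counts bottom-up:
  R → 5
  π[u,c](R) → 5
  U → 5
  (π[u,c](R) ⋈[c=f] U) → 3

|E| = 3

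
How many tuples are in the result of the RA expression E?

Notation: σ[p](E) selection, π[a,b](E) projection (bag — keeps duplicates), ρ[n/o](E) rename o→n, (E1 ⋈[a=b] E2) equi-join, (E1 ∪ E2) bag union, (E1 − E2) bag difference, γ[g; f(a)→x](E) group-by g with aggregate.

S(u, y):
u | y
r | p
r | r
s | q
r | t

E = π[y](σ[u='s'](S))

Row counts bottom-up:
  S → 4
  σ[u='s'](S) → 1
  π[y](σ[u='s'](S)) → 1

|E| = 1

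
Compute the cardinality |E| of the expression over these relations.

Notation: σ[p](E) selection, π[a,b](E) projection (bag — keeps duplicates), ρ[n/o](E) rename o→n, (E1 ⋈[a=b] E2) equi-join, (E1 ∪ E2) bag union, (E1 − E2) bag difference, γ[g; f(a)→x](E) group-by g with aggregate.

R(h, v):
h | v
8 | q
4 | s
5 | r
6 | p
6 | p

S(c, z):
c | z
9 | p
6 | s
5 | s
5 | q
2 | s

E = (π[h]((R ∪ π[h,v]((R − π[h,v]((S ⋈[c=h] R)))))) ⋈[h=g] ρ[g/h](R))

Per-node cardinality:
  R → 5
  R → 5
  S → 5
  R → 5
  (S ⋈[c=h] R) → 4
  π[h,v]((S ⋈[c=h] R)) → 4
  (R − π[h,v]((S ⋈[c=h] R))) → 2
  π[h,v]((R − π[h,v]((S ⋈[c=h] R)))) → 2
  (R ∪ π[h,v]((R − π[h,v]((S ⋈[c=h] R))))) → 7
  π[h]((R ∪ π[h,v]((R − π[h,v]((S ⋈[c=h] R)))))) → 7
  R → 5
  ρ[g/h](R) → 5
  (π[h]((R ∪ π[h,v]((R − π[h,v]((S ⋈[c=h] R)))))) ⋈[h=g] ρ[g/h](R)) → 9

|E| = 9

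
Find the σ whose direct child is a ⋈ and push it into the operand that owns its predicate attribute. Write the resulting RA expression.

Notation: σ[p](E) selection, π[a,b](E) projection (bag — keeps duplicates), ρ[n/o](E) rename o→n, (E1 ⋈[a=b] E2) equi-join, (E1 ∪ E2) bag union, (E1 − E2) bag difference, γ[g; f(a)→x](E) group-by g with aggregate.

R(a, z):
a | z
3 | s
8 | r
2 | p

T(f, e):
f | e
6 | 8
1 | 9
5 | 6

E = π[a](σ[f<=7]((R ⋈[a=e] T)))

σ filters on f, owned by the right side.
E' = π[a]((R ⋈[a=e] σ[f<=7](T)))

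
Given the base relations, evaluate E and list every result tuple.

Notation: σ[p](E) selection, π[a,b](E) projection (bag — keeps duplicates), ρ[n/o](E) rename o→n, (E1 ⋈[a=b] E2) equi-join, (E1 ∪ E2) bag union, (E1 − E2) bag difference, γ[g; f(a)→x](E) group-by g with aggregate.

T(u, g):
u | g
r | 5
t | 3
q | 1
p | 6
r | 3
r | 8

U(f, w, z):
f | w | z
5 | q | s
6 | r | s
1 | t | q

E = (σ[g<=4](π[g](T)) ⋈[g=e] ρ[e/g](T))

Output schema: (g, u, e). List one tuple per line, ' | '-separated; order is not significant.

Row counts bottom-up:
  T → 6
  π[g](T) → 6
  σ[g<=4](π[g](T)) → 3
  T → 6
  ρ[e/g](T) → 6
  (σ[g<=4](π[g](T)) ⋈[g=e] ρ[e/g](T)) → 5

== RESULT ==
g | u | e
1 | q | 1
3 | r | 3
3 | r | 3
3 | t | 3
3 | t | 3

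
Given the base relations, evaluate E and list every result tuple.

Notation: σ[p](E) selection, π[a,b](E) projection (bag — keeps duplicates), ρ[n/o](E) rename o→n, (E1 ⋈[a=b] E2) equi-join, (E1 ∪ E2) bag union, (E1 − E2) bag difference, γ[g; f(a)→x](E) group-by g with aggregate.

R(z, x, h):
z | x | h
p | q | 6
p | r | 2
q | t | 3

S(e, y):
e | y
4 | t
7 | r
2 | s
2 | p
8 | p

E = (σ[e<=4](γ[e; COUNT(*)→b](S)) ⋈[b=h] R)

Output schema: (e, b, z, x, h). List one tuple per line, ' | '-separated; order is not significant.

Row counts bottom-up:
  S → 5
  γ[e; COUNT(*)→b](S) → 4
  σ[e<=4](γ[e; COUNT(*)→b](S)) → 2
  R → 3
  (σ[e<=4](γ[e; COUNT(*)→b](S)) ⋈[b=h] R) → 1

== RESULT ==
e | b | z | x | h
2 | 2 | p | r | 2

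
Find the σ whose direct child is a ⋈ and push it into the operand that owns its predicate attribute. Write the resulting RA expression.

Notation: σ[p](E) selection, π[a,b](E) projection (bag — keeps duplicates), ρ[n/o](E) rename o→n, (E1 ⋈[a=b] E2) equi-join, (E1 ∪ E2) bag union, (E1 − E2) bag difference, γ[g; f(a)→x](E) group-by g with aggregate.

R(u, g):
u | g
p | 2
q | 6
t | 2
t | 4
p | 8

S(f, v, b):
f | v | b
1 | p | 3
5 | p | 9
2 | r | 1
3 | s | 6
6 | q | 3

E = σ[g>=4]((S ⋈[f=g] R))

σ filters on g, owned by the right side.
E' = (S ⋈[f=g] σ[g>=4](R))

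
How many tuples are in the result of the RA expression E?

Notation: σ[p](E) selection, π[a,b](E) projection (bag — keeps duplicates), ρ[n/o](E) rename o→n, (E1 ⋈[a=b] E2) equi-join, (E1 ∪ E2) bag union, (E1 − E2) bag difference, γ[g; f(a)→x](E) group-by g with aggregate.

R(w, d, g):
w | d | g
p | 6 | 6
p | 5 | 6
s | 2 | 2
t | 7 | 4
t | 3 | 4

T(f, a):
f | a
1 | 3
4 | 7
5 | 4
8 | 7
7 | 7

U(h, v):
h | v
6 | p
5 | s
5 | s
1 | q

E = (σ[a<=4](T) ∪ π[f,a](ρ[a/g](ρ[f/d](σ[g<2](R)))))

Subexpression sizes:
  T → 5
  σ[a<=4](T) → 2
  R → 5
  σ[g<2](R) → 0
  ρ[f/d](σ[g<2](R)) → 0
  ρ[a/g](ρ[f/d](σ[g<2](R))) → 0
  π[f,a](ρ[a/g](ρ[f/d](σ[g<2](R)))) → 0
  (σ[a<=4](T) ∪ π[f,a](ρ[a/g](ρ[f/d](σ[g<2](R))))) → 2

|E| = 2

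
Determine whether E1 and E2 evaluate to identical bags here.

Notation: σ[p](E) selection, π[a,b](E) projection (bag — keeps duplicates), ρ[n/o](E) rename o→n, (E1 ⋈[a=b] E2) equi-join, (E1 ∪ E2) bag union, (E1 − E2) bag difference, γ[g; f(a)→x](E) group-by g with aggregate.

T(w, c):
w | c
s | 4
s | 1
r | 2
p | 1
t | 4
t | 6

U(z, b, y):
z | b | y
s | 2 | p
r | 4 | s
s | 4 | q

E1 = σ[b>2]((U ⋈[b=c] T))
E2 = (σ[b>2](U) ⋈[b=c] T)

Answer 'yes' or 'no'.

E1 subexpression sizes:
  U → 3
  T → 6
  (U ⋈[b=c] T) → 5
  σ[b>2]((U ⋈[b=c] T)) → 4
E2 subexpression sizes:
  U → 3
  σ[b>2](U) → 2
  T → 6
  (σ[b>2](U) ⋈[b=c] T) → 4

E1 and E2 produce the same multiset:
z | b | y | w | c
r | 4 | s | s | 4
r | 4 | s | t | 4
s | 4 | q | s | 4
s | 4 | q | t | 4

yes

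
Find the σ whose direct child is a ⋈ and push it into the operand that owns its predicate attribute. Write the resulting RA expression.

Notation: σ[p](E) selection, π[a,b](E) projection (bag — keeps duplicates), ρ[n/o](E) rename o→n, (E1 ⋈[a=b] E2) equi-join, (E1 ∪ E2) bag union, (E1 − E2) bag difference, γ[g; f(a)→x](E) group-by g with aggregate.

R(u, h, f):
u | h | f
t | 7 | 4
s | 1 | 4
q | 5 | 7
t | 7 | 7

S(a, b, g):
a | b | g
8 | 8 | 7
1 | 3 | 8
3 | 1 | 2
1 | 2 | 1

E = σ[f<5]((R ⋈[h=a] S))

σ filters on f, owned by the left side.
E' = (σ[f<5](R) ⋈[h=a] S)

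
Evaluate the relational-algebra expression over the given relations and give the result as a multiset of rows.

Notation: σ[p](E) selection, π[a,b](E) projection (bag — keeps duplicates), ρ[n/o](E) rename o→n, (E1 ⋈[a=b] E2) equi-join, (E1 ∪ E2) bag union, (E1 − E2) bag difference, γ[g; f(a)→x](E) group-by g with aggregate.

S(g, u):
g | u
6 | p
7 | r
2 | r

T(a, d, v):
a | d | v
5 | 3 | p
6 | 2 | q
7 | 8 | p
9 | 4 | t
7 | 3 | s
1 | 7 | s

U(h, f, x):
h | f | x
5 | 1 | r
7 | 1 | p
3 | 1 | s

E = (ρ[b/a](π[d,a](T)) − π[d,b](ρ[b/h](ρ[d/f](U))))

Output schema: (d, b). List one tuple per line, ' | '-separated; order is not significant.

Subexpression sizes:
  T → 6
  π[d,a](T) → 6
  ρ[b/a](π[d,a](T)) → 6
  U → 3
  ρ[d/f](U) → 3
  ρ[b/h](ρ[d/f](U)) → 3
  π[d,b](ρ[b/h](ρ[d/f](U))) → 3
  (ρ[b/a](π[d,a](T)) − π[d,b](ρ[b/h](ρ[d/f](U)))) → 6

== RESULT ==
d | b
2 | 6
3 | 5
3 | 7
4 | 9
7 | 1
8 | 7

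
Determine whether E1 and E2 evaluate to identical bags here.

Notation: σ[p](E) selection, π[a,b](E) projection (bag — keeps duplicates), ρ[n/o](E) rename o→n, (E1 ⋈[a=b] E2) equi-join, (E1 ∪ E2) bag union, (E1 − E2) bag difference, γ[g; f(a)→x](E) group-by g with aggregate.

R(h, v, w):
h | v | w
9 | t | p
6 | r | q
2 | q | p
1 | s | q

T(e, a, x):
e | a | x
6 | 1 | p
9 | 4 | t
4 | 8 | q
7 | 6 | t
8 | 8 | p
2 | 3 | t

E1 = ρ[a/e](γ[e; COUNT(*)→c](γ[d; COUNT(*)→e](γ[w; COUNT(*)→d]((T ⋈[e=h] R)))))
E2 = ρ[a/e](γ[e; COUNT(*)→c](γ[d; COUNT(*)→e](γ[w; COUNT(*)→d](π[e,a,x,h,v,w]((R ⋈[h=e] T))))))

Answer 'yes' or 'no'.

E1 per-node cardinality:
  T → 6
  R → 4
  (T ⋈[e=h] R) → 3
  γ[w; COUNT(*)→d]((T ⋈[e=h] R)) → 2
  γ[d; COUNT(*)→e](γ[w; COUNT(*)→d]((T ⋈[e=h] R))) → 2
  γ[e; COUNT(*)→c](γ[d; COUNT(*)→e](γ[w; COUNT(*)→d]((T ⋈[e=h] R)))) → 1
  ρ[a/e](γ[e; COUNT(*)→c](γ[d; COUNT(*)→e](γ[w; COUNT(*)→d]((T ⋈[e=h] R))))) → 1
E2 per-node cardinality:
  R → 4
  T → 6
  (R ⋈[h=e] T) → 3
  π[e,a,x,h,v,w]((R ⋈[h=e] T)) → 3
  γ[w; COUNT(*)→d](π[e,a,x,h,v,w]((R ⋈[h=e] T))) → 2
  γ[d; COUNT(*)→e](γ[w; COUNT(*)→d](π[e,a,x,h,v,w]((R ⋈[h=e] T)))) → 2
  γ[e; COUNT(*)→c](γ[d; COUNT(*)→e](γ[w; COUNT(*)→d](π[e,a,x,h,v,w]((R ⋈[h=e] T))))) → 1
  ρ[a/e](γ[e; COUNT(*)→c](γ[d; COUNT(*)→e](γ[w; COUNT(*)→d](π[e,a,x,h,v,w]((R ⋈[h=e] T)))))) → 1

E1 and E2 produce the same multiset:
a | c
1 | 2

yes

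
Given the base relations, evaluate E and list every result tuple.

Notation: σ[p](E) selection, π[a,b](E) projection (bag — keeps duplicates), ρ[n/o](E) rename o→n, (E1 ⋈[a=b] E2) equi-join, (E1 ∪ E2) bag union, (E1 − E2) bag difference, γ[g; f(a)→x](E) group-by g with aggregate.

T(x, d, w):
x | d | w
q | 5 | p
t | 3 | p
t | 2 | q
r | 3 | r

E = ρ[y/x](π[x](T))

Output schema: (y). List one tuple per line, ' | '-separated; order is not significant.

Per-node cardinality:
  T → 4
  π[x](T) → 4
  ρ[y/x](π[x](T)) → 4

== RESULT ==
y
q
r
t
t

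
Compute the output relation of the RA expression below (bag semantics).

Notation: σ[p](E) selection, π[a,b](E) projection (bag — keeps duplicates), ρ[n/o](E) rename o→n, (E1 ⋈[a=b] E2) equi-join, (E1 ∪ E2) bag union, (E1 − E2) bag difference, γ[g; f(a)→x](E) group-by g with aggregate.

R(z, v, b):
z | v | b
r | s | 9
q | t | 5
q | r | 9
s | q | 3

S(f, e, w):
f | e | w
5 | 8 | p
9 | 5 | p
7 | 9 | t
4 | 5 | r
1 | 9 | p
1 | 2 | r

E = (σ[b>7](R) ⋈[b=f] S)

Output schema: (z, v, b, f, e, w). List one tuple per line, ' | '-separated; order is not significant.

Per-node cardinality:
  R → 4
  σ[b>7](R) → 2
  S → 6
  (σ[b>7](R) ⋈[b=f] S) → 2

== RESULT ==
z | v | b | f | e | w
q | r | 9 | 9 | 5 | p
r | s | 9 | 9 | 5 | p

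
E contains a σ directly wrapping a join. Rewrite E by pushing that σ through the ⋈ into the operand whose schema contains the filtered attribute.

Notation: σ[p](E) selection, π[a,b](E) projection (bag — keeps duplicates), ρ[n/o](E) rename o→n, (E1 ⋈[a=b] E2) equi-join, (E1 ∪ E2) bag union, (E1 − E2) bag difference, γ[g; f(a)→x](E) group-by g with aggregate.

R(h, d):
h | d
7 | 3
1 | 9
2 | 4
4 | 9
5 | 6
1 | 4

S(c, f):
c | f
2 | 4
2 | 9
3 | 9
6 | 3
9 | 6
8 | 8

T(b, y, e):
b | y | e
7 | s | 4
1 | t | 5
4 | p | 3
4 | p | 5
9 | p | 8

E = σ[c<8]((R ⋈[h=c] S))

σ filters on c, owned by the right side.
E' = (R ⋈[h=c] σ[c<8](S))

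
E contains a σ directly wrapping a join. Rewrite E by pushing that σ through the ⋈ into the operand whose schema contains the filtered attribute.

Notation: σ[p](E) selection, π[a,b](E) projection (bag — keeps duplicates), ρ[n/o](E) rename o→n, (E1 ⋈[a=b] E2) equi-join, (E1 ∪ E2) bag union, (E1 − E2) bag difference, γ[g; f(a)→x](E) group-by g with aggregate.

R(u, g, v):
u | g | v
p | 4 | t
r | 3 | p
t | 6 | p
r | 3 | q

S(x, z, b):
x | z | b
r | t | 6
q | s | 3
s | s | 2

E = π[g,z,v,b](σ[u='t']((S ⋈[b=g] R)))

σ filters on u, owned by the right side.
E' = π[g,z,v,b]((S ⋈[b=g] σ[u='t'](R)))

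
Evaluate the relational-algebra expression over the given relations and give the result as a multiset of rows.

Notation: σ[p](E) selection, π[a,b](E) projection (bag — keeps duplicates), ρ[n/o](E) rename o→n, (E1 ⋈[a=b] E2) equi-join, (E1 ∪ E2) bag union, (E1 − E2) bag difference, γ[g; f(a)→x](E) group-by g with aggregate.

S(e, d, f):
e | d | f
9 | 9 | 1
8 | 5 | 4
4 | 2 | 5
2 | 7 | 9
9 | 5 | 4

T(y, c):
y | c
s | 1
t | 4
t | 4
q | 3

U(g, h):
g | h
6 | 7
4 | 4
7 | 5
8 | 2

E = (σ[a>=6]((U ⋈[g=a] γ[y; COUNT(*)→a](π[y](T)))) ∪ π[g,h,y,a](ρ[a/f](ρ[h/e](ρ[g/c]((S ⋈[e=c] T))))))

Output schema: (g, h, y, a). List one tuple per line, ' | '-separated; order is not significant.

Per-node cardinality:
  U → 4
  T → 4
  π[y](T) → 4
  γ[y; COUNT(*)→a](π[y](T)) → 3
  (U ⋈[g=a] γ[y; COUNT(*)→a](π[y](T))) → 0
  σ[a>=6]((U ⋈[g=a] γ[y; COUNT(*)→a](π[y](T)))) → 0
  S → 5
  T → 4
  (S ⋈[e=c] T) → 2
  ρ[g/c]((S ⋈[e=c] T)) → 2
  ρ[h/e](ρ[g/c]((S ⋈[e=c] T))) → 2
  ρ[a/f](ρ[h/e](ρ[g/c]((S ⋈[e=c] T)))) → 2
  π[g,h,y,a](ρ[a/f](ρ[h/e](ρ[g/c]((S ⋈[e=c] T))))) → 2
  (σ[a>=6]((U ⋈[g=a] γ[y; COUNT(*)→a](π[y](T)))) ∪ π[g,h,y,a](ρ[a/f](ρ[h/e](ρ[g/c]((S ⋈[e=c] T)))))) → 2

== RESULT ==
g | h | y | a
4 | 4 | t | 5
4 | 4 | t | 5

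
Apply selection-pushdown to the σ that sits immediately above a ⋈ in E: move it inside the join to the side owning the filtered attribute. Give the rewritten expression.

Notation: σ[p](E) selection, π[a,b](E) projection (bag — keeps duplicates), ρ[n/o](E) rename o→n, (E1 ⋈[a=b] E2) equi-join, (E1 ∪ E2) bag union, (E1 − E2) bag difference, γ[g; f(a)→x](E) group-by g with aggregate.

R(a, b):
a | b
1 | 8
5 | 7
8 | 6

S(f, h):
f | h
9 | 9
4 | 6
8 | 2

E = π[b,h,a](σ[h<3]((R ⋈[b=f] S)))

σ filters on h, owned by the right side.
E' = π[b,h,a]((R ⋈[b=f] σ[h<3](S)))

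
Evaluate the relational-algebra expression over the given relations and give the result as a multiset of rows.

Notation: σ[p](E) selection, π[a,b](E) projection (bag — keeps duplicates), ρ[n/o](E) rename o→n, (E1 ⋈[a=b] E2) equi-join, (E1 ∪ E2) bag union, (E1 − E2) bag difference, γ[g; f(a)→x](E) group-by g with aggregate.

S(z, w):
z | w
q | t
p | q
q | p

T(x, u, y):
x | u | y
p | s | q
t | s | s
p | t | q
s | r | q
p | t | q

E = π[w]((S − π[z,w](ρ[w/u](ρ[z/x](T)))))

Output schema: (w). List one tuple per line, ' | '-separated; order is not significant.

Subexpression sizes:
  S → 3
  T → 5
  ρ[z/x](T) → 5
  ρ[w/u](ρ[z/x](T)) → 5
  π[z,w](ρ[w/u](ρ[z/x](T))) → 5
  (S − π[z,w](ρ[w/u](ρ[z/x](T)))) → 3
  π[w]((S − π[z,w](ρ[w/u](ρ[z/x](T))))) → 3

== RESULT ==
w
p
q
t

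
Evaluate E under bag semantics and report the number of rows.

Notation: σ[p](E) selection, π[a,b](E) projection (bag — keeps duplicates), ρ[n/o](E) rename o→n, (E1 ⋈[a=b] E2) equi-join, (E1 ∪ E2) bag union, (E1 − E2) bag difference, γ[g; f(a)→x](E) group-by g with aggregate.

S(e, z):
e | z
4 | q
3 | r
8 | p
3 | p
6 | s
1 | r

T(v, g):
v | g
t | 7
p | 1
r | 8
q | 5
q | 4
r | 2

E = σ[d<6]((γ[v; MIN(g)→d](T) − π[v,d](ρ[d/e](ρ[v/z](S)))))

Per-node cardinality:
  T → 6
  γ[v; MIN(g)→d](T) → 4
  S → 6
  ρ[v/z](S) → 6
  ρ[d/e](ρ[v/z](S)) → 6
  π[v,d](ρ[d/e](ρ[v/z](S))) → 6
  (γ[v; MIN(g)→d](T) − π[v,d](ρ[d/e](ρ[v/z](S)))) → 3
  σ[d<6]((γ[v; MIN(g)→d](T) − π[v,d](ρ[d/e](ρ[v/z](S))))) → 2

|E| = 2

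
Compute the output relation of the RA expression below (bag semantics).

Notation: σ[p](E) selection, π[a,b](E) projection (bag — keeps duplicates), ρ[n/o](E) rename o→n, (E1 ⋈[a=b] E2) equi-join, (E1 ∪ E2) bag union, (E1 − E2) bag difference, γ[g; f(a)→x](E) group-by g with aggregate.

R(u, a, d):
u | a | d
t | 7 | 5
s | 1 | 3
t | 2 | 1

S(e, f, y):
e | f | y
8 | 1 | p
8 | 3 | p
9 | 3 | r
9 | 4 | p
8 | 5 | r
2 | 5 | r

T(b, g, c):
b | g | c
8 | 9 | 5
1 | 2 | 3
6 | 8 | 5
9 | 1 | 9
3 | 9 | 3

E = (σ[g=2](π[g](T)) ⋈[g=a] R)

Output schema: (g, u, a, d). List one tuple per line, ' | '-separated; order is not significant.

Stepwise |·|:
  T → 5
  π[g](T) → 5
  σ[g=2](π[g](T)) → 1
  R → 3
  (σ[g=2](π[g](T)) ⋈[g=a] R) → 1

== RESULT ==
g | u | a | d
2 | t | 2 | 1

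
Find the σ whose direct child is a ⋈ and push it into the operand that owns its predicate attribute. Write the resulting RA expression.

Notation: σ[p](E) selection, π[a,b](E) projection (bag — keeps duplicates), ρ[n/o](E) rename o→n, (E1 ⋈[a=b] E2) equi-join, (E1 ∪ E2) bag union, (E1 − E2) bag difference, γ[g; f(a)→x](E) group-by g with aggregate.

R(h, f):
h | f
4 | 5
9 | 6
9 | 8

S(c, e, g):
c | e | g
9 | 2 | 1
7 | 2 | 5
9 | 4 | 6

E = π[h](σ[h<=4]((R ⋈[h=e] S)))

σ filters on h, owned by the left side.
E' = π[h]((σ[h<=4](R) ⋈[h=e] S))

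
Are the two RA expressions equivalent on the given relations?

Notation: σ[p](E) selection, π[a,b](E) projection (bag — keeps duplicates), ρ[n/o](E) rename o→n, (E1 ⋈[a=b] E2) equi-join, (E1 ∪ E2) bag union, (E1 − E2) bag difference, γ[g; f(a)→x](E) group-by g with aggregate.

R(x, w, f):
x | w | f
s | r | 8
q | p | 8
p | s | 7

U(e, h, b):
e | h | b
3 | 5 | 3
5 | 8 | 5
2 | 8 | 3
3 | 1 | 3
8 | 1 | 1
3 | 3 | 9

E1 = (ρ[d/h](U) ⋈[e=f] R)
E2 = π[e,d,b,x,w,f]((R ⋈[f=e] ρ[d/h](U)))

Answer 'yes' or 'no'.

E1 stepwise |·|:
  U → 6
  ρ[d/h](U) → 6
  R → 3
  (ρ[d/h](U) ⋈[e=f] R) → 2
E2 stepwise |·|:
  R → 3
  U → 6
  ρ[d/h](U) → 6
  (R ⋈[f=e] ρ[d/h](U)) → 2
  π[e,d,b,x,w,f]((R ⋈[f=e] ρ[d/h](U))) → 2

E1 and E2 produce the same multiset:
e | d | b | x | w | f
8 | 1 | 1 | q | p | 8
8 | 1 | 1 | s | r | 8

yes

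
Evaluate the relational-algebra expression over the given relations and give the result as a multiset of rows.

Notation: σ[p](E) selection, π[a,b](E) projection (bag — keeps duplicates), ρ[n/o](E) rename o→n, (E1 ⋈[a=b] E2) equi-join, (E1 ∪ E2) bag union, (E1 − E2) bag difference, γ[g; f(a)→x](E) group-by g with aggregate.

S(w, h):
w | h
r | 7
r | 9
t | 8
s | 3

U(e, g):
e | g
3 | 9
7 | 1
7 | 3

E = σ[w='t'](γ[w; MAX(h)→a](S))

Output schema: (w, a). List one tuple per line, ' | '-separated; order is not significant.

Subexpression sizes:
  S → 4
  γ[w; MAX(h)→a](S) → 3
  σ[w='t'](γ[w; MAX(h)→a](S)) → 1

== RESULT ==
w | a
t | 8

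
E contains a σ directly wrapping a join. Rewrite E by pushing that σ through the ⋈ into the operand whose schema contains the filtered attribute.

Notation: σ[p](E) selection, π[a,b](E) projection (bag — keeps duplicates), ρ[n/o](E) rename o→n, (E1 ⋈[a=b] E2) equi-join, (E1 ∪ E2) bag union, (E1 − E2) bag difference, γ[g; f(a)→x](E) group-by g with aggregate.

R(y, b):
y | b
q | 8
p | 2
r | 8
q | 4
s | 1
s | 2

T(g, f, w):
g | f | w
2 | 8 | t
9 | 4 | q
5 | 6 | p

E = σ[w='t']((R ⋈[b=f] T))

σ filters on w, owned by the right side.
E' = (R ⋈[b=f] σ[w='t'](T))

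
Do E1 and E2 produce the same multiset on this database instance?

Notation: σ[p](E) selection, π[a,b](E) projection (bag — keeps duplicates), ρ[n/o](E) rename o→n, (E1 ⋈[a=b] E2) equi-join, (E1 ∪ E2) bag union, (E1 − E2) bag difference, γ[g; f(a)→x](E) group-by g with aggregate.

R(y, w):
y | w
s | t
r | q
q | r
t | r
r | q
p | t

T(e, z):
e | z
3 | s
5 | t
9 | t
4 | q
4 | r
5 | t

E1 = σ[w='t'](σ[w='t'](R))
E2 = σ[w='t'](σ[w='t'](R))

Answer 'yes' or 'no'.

E1 row counts bottom-up:
  R → 6
  σ[w='t'](R) → 2
  σ[w='t'](σ[w='t'](R)) → 2
E2 row counts bottom-up:
  R → 6
  σ[w='t'](R) → 2
  σ[w='t'](σ[w='t'](R)) → 2

E1 and E2 produce the same multiset:
y | w
p | t
s | t

yes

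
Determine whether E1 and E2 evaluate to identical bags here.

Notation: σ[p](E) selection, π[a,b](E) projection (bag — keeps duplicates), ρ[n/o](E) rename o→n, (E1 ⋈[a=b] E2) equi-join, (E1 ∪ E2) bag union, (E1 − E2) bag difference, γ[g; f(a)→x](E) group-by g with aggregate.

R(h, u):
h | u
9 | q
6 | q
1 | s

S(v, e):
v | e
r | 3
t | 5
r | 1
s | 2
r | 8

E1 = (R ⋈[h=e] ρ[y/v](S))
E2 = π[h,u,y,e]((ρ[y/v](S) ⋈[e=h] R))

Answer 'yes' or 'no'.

E1 row counts bottom-up:
  R → 3
  S → 5
  ρ[y/v](S) → 5
  (R ⋈[h=e] ρ[y/v](S)) → 1
E2 row counts bottom-up:
  S → 5
  ρ[y/v](S) → 5
  R → 3
  (ρ[y/v](S) ⋈[e=h] R) → 1
  π[h,u,y,e]((ρ[y/v](S) ⋈[e=h] R)) → 1

E1 and E2 produce the same multiset:
h | u | y | e
1 | s | r | 1

yes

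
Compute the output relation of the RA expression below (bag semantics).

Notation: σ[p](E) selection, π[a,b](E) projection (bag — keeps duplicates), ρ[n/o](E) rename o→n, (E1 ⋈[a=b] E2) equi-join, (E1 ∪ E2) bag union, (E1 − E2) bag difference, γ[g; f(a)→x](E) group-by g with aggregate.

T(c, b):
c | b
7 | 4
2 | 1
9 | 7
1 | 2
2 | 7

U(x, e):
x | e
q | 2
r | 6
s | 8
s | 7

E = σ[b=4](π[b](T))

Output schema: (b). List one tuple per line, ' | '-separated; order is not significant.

Stepwise |·|:
  T → 5
  π[b](T) → 5
  σ[b=4](π[b](T)) → 1

== RESULT ==
b
4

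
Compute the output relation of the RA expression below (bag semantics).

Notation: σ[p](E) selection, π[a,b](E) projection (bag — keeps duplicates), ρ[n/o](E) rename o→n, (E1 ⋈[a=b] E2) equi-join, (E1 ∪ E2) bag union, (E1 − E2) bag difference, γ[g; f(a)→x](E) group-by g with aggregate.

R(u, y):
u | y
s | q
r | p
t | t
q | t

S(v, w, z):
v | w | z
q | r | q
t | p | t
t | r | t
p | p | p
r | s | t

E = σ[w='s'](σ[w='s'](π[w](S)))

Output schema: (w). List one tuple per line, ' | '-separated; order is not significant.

Per-node cardinality:
  S → 5
  π[w](S) → 5
  σ[w='s'](π[w](S)) → 1
  σ[w='s'](σ[w='s'](π[w](S))) → 1

== RESULT ==
w
s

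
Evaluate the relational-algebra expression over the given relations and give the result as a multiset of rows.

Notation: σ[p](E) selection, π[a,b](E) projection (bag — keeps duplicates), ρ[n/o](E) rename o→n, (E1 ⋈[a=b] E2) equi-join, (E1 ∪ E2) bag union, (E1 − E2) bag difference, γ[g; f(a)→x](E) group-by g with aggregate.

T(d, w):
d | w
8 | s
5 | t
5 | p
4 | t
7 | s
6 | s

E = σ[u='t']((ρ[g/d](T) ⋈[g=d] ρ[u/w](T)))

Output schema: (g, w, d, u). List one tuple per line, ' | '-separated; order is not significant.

Per-node cardinality:
  T → 6
  ρ[g/d](T) → 6
  T → 6
  ρ[u/w](T) → 6
  (ρ[g/d](T) ⋈[g=d] ρ[u/w](T)) → 8
  σ[u='t']((ρ[g/d](T) ⋈[g=d] ρ[u/w](T))) → 3

== RESULT ==
g | w | d | u
4 | t | 4 | t
5 | p | 5 | t
5 | t | 5 | t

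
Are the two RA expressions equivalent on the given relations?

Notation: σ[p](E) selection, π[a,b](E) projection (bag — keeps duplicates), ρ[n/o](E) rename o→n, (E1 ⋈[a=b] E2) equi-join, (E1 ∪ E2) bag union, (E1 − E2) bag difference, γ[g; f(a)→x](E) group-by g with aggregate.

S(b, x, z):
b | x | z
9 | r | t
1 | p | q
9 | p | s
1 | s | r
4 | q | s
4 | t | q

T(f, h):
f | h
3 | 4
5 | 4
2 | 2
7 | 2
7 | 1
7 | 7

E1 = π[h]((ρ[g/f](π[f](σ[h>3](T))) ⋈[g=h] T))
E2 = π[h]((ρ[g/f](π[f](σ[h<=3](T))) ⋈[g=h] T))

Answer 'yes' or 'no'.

E1 row counts bottom-up:
  T → 6
  σ[h>3](T) → 3
  π[f](σ[h>3](T)) → 3
  ρ[g/f](π[f](σ[h>3](T))) → 3
  T → 6
  (ρ[g/f](π[f](σ[h>3](T))) ⋈[g=h] T) → 1
  π[h]((ρ[g/f](π[f](σ[h>3](T))) ⋈[g=h] T)) → 1
E2 row counts bottom-up:
  T → 6
  σ[h<=3](T) → 3
  π[f](σ[h<=3](T)) → 3
  ρ[g/f](π[f](σ[h<=3](T))) → 3
  T → 6
  (ρ[g/f](π[f](σ[h<=3](T))) ⋈[g=h] T) → 4
  π[h]((ρ[g/f](π[f](σ[h<=3](T))) ⋈[g=h] T)) → 4

E1 result:
h
7
E2 result:
h
2
2
7
7
Witness: (7,) appears 1× in E1 but 2× in E2.

no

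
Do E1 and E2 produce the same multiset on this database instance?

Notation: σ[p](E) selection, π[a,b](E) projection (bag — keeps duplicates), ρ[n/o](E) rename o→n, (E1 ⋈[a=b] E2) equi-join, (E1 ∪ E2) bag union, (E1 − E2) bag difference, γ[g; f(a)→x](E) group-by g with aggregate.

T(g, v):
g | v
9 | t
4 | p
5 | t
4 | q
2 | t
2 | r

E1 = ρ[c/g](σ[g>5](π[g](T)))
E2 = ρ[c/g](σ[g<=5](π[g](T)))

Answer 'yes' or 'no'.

E1 row counts bottom-up:
  T → 6
  π[g](T) → 6
  σ[g>5](π[g](T)) → 1
  ρ[c/g](σ[g>5](π[g](T))) → 1
E2 row counts bottom-up:
  T → 6
  π[g](T) → 6
  σ[g<=5](π[g](T)) → 5
  ρ[c/g](σ[g<=5](π[g](T))) → 5

E1 result:
c
9
E2 result:
c
2
2
4
4
5
Witness: (2,) appears 0× in E1 but 2× in E2.

no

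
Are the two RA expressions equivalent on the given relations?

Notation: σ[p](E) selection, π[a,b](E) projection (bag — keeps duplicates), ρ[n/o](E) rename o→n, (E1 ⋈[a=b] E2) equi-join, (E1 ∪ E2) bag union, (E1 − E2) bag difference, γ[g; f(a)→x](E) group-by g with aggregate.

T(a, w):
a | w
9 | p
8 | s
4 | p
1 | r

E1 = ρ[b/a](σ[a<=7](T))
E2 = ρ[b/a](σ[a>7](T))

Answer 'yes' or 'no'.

E1 subexpression sizes:
  T → 4
  σ[a<=7](T) → 2
  ρ[b/a](σ[a<=7](T)) → 2
E2 subexpression sizes:
  T → 4
  σ[a>7](T) → 2
  ρ[b/a](σ[a>7](T)) → 2

E1 result:
b | w
1 | r
4 | p
E2 result:
b | w
8 | s
9 | p
Witness: (1, 'r') appears 1× in E1 but 0× in E2.

no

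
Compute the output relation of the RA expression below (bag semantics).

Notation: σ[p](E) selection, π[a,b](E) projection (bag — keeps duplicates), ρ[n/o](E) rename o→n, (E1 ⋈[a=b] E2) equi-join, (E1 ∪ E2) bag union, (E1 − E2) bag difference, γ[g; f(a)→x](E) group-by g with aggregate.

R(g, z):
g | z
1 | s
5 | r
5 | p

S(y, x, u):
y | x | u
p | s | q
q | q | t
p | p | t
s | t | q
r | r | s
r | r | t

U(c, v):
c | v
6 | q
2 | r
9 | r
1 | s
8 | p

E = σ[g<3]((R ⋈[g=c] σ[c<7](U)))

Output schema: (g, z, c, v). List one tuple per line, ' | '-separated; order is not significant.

Row counts bottom-up:
  R → 3
  U → 5
  σ[c<7](U) → 3
  (R ⋈[g=c] σ[c<7](U)) → 1
  σ[g<3]((R ⋈[g=c] σ[c<7](U))) → 1

== RESULT ==
g | z | c | v
1 | s | 1 | s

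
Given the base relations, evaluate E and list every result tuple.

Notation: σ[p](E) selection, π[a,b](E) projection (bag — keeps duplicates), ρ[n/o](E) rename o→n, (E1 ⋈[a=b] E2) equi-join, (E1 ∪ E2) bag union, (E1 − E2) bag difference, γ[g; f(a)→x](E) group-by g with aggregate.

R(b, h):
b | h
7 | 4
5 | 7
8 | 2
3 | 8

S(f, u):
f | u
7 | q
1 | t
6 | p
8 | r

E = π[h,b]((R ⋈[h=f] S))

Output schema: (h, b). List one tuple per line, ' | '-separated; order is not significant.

Per-node cardinality:
  R → 4
  S → 4
  (R ⋈[h=f] S) → 2
  π[h,b]((R ⋈[h=f] S)) → 2

== RESULT ==
h | b
7 | 5
8 | 3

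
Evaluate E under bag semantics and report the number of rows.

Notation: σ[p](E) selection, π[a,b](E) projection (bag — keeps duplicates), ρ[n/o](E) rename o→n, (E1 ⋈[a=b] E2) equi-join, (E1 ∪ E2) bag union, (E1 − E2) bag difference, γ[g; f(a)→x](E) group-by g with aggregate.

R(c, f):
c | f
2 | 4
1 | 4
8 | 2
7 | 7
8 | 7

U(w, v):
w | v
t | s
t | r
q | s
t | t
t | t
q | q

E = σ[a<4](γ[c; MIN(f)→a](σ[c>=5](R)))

Subexpression sizes:
  R → 5
  σ[c>=5](R) → 3
  γ[c; MIN(f)→a](σ[c>=5](R)) → 2
  σ[a<4](γ[c; MIN(f)→a](σ[c>=5](R))) → 1

|E| = 1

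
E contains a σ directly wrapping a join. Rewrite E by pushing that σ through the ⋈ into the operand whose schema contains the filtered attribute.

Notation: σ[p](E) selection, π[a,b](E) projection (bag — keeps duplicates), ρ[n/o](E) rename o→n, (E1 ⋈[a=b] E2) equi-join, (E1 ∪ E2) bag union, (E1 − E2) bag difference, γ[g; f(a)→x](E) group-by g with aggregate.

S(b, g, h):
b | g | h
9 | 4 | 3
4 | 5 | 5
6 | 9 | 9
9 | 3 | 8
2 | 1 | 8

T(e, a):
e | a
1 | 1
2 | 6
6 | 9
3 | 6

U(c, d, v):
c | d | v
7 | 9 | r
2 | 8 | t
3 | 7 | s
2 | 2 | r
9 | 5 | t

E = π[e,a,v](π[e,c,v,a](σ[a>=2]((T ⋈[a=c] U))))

σ filters on a, owned by the left side.
E' = π[e,a,v](π[e,c,v,a]((σ[a>=2](T) ⋈[a=c] U)))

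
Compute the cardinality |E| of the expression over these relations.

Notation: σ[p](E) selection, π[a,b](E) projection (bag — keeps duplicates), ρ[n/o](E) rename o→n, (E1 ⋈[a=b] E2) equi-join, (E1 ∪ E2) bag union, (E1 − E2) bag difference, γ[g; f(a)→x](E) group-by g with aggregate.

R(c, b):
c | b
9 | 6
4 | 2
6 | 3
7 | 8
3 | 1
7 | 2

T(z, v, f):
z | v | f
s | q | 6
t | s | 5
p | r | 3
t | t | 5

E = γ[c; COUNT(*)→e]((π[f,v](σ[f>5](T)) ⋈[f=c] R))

Stepwise |·|:
  T → 4
  σ[f>5](T) → 1
  π[f,v](σ[f>5](T)) → 1
  R → 6
  (π[f,v](σ[f>5](T)) ⋈[f=c] R) → 1
  γ[c; COUNT(*)→e]((π[f,v](σ[f>5](T)) ⋈[f=c] R)) → 1

|E| = 1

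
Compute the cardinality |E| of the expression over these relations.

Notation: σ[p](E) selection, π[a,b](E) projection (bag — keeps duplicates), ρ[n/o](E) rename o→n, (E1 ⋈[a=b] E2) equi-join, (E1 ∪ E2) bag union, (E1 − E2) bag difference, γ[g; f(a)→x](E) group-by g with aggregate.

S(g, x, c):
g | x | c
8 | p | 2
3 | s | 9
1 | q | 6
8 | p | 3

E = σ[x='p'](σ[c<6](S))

Per-node cardinality:
  S → 4
  σ[c<6](S) → 2
  σ[x='p'](σ[c<6](S)) → 2

|E| = 2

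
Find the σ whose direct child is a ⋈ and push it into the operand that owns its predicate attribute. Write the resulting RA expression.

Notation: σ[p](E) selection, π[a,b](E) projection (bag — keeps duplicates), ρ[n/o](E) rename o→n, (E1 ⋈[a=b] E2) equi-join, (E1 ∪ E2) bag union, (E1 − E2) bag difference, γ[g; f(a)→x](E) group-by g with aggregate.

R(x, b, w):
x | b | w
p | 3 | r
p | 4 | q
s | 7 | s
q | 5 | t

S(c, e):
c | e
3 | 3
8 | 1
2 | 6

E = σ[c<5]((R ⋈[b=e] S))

σ filters on c, owned by the right side.
E' = (R ⋈[b=e] σ[c<5](S))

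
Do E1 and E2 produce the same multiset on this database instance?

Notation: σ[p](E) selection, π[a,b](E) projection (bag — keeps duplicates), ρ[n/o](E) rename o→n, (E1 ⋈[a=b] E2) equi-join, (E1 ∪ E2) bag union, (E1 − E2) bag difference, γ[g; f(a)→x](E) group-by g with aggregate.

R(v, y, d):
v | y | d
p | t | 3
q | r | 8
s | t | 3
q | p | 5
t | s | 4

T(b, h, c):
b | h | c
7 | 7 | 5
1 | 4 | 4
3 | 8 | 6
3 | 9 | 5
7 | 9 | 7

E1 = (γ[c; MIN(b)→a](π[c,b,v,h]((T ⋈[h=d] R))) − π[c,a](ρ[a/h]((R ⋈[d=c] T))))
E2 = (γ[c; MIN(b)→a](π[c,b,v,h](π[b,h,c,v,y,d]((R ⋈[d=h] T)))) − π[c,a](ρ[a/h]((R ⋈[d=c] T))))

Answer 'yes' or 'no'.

E1 stepwise |·|:
  T → 5
  R → 5
  (T ⋈[h=d] R) → 2
  π[c,b,v,h]((T ⋈[h=d] R)) → 2
  γ[c; MIN(b)→a](π[c,b,v,h]((T ⋈[h=d] R))) → 2
  R → 5
  T → 5
  (R ⋈[d=c] T) → 3
  ρ[a/h]((R ⋈[d=c] T)) → 3
  π[c,a](ρ[a/h]((R ⋈[d=c] T))) → 3
  (γ[c; MIN(b)→a](π[c,b,v,h]((T ⋈[h=d] R))) − π[c,a](ρ[a/h]((R ⋈[d=c] T)))) → 2
E2 stepwise |·|:
  R → 5
  T → 5
  (R ⋈[d=h] T) → 2
  π[b,h,c,v,y,d]((R ⋈[d=h] T)) → 2
  π[c,b,v,h](π[b,h,c,v,y,d]((R ⋈[d=h] T))) → 2
  γ[c; MIN(b)→a](π[c,b,v,h](π[b,h,c,v,y,d]((R ⋈[d=h] T)))) → 2
  R → 5
  T → 5
  (R ⋈[d=c] T) → 3
  ρ[a/h]((R ⋈[d=c] T)) → 3
  π[c,a](ρ[a/h]((R ⋈[d=c] T))) → 3
  (γ[c; MIN(b)→a](π[c,b,v,h](π[b,h,c,v,y,d]((R ⋈[d=h] T)))) − π[c,a](ρ[a/h]((R ⋈[d=c] T)))) → 2

E1 and E2 produce the same multiset:
c | a
4 | 1
6 | 3

yes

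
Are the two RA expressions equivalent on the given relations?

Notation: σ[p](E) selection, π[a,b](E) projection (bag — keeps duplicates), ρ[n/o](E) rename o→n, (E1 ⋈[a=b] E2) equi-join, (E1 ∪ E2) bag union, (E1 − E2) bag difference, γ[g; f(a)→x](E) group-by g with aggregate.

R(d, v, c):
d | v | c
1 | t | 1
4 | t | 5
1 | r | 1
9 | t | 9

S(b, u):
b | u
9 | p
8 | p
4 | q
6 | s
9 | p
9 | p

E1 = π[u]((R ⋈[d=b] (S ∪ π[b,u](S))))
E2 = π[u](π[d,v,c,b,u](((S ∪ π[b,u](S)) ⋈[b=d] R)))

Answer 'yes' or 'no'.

E1 stepwise |·|:
  R → 4
  S → 6
  S → 6
  π[b,u](S) → 6
  (S ∪ π[b,u](S)) → 12
  (R ⋈[d=b] (S ∪ π[b,u](S))) → 8
  π[u]((R ⋈[d=b] (S ∪ π[b,u](S)))) → 8
E2 stepwise |·|:
  S → 6
  S → 6
  π[b,u](S) → 6
  (S ∪ π[b,u](S)) → 12
  R → 4
  ((S ∪ π[b,u](S)) ⋈[b=d] R) → 8
  π[d,v,c,b,u](((S ∪ π[b,u](S)) ⋈[b=d] R)) → 8
  π[u](π[d,v,c,b,u](((S ∪ π[b,u](S)) ⋈[b=d] R))) → 8

E1 and E2 produce the same multiset:
u
p
p
p
p
p
p
q
q

yes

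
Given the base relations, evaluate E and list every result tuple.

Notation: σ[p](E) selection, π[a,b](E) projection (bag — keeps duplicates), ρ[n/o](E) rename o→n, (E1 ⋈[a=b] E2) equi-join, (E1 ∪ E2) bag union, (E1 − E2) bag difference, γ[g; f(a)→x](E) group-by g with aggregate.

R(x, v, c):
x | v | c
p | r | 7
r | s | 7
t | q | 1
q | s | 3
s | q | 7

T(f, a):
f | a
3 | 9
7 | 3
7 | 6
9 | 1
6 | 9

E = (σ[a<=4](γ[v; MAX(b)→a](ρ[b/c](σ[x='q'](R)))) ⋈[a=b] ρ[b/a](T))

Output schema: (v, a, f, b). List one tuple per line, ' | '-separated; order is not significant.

Row counts bottom-up:
  R → 5
  σ[x='q'](R) → 1
  ρ[b/c](σ[x='q'](R)) → 1
  γ[v; MAX(b)→a](ρ[b/c](σ[x='q'](R))) → 1
  σ[a<=4](γ[v; MAX(b)→a](ρ[b/c](σ[x='q'](R)))) → 1
  T → 5
  ρ[b/a](T) → 5
  (σ[a<=4](γ[v; MAX(b)→a](ρ[b/c](σ[x='q'](R)))) ⋈[a=b] ρ[b/a](T)) → 1

== RESULT ==
v | a | f | b
s | 3 | 7 | 3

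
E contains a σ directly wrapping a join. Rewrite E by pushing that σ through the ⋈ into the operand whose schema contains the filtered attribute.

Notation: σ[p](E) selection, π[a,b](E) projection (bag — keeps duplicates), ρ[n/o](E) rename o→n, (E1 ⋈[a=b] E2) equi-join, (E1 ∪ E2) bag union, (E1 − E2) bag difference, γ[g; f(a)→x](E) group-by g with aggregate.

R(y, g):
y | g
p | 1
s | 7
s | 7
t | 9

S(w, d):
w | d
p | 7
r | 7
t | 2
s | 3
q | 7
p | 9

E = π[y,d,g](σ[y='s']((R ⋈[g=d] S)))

σ filters on y, owned by the left side.
E' = π[y,d,g]((σ[y='s'](R) ⋈[g=d] S))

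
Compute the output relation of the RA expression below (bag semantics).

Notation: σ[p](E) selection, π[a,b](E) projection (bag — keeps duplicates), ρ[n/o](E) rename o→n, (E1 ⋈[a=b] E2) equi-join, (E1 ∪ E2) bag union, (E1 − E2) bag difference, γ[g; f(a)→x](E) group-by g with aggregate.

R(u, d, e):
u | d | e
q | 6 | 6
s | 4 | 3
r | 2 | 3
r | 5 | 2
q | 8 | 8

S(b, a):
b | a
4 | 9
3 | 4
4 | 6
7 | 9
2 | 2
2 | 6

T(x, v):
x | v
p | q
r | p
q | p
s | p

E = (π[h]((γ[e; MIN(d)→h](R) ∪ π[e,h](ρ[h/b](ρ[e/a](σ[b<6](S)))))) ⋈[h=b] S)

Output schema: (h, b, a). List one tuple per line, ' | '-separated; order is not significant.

Row counts bottom-up:
  R → 5
  γ[e; MIN(d)→h](R) → 4
  S → 6
  σ[b<6](S) → 5
  ρ[e/a](σ[b<6](S)) → 5
  ρ[h/b](ρ[e/a](σ[b<6](S))) → 5
  π[e,h](ρ[h/b](ρ[e/a](σ[b<6](S)))) → 5
  (γ[e; MIN(d)→h](R) ∪ π[e,h](ρ[h/b](ρ[e/a](σ[b<6](S))))) → 9
  π[h]((γ[e; MIN(d)→h](R) ∪ π[e,h](ρ[h/b](ρ[e/a](σ[b<6](S)))))) → 9
  S → 6
  (π[h]((γ[e; MIN(d)→h](R) ∪ π[e,h](ρ[h/b](ρ[e/a](σ[b<6](S)))))) ⋈[h=b] S) → 11

== RESULT ==
h | b | a
2 | 2 | 2
2 | 2 | 2
2 | 2 | 2
2 | 2 | 6
2 | 2 | 6
2 | 2 | 6
3 | 3 | 4
4 | 4 | 6
4 | 4 | 6
4 | 4 | 9
4 | 4 | 9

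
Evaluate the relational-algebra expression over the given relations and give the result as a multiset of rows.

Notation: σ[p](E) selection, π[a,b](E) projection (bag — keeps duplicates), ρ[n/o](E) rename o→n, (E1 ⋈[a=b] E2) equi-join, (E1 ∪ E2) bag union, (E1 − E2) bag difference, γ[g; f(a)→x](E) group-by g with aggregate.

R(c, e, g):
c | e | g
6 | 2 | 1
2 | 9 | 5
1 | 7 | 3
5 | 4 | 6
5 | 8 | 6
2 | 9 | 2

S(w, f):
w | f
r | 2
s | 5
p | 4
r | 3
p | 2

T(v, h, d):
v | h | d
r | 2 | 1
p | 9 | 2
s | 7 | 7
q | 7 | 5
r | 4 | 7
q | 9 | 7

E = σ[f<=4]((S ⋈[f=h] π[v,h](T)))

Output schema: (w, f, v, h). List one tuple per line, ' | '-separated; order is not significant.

Per-node cardinality:
  S → 5
  T → 6
  π[v,h](T) → 6
  (S ⋈[f=h] π[v,h](T)) → 3
  σ[f<=4]((S ⋈[f=h] π[v,h](T))) → 3

== RESULT ==
w | f | v | h
p | 2 | r | 2
p | 4 | r | 4
r | 2 | r | 2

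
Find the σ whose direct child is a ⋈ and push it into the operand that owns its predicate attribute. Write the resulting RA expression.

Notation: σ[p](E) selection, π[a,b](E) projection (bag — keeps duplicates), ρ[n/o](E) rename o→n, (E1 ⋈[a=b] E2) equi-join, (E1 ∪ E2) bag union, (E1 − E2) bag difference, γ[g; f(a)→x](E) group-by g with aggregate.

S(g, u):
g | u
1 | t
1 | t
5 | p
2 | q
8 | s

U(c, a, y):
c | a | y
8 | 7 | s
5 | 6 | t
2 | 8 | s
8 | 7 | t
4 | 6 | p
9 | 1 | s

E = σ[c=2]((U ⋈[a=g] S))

σ filters on c, owned by the left side.
E' = (σ[c=2](U) ⋈[a=g] S)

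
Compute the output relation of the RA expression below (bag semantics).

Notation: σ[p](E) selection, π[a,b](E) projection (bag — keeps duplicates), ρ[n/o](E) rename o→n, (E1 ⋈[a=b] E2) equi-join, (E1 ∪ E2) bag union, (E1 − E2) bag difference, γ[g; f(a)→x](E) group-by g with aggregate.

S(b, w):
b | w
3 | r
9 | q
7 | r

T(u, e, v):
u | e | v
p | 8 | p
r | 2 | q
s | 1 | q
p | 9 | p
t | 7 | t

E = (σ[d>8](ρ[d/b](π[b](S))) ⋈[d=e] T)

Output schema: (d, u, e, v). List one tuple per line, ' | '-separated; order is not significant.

Subexpression sizes:
  S → 3
  π[b](S) → 3
  ρ[d/b](π[b](S)) → 3
  σ[d>8](ρ[d/b](π[b](S))) → 1
  T → 5
  (σ[d>8](ρ[d/b](π[b](S))) ⋈[d=e] T) → 1

== RESULT ==
d | u | e | v
9 | p | 9 | p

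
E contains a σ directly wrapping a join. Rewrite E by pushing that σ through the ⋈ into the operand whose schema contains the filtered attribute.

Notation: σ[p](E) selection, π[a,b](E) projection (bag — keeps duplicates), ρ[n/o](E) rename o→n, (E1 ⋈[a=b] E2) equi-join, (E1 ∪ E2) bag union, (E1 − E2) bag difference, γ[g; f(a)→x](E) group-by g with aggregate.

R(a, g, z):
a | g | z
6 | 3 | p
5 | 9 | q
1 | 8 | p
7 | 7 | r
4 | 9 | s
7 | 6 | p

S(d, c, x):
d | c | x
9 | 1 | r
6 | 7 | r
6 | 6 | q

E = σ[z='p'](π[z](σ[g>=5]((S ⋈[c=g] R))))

σ filters on g, owned by the right side.
E' = σ[z='p'](π[z]((S ⋈[c=g] σ[g>=5](R))))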